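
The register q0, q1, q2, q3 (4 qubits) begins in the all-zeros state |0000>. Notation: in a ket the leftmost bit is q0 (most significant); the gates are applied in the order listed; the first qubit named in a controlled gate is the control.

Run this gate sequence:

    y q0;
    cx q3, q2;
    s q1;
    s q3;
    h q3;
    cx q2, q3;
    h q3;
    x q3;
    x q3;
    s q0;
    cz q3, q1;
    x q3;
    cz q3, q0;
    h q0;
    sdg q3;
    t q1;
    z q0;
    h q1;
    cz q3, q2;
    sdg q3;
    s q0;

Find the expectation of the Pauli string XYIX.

In the final state, XYIX has expectation 0. Key observation: gates 8-9 undo each other exactly, leaving only the rest of the circuit to track.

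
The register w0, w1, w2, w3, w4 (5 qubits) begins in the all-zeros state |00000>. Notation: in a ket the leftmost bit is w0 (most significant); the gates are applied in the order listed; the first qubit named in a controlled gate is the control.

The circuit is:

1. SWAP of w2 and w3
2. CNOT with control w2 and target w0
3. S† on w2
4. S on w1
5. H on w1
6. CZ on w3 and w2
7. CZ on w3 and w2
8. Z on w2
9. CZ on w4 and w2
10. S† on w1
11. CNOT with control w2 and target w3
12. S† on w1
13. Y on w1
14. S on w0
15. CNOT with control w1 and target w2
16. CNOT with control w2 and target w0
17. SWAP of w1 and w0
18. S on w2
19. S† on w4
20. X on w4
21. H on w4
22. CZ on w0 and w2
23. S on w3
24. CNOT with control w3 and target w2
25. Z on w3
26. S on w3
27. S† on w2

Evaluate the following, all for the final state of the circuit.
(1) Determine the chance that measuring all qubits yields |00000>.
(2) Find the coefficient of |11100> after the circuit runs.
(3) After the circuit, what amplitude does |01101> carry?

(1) A full measurement returns |00000> with probability 1/4.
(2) |11100> carries amplitude -I/2 in the final state.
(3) The amplitude on |01101> is 0.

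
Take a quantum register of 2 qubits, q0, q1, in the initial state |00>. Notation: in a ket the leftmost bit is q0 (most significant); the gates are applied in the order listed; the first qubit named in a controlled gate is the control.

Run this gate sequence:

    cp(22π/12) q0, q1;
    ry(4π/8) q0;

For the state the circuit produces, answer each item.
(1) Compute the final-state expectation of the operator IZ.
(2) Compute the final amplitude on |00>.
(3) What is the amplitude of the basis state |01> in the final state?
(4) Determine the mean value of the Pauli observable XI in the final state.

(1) The observable IZ averages to 1.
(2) The amplitude on |00> is sqrt(2)/2.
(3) The amplitude on |01> is 0.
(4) The expectation value of XI is 1.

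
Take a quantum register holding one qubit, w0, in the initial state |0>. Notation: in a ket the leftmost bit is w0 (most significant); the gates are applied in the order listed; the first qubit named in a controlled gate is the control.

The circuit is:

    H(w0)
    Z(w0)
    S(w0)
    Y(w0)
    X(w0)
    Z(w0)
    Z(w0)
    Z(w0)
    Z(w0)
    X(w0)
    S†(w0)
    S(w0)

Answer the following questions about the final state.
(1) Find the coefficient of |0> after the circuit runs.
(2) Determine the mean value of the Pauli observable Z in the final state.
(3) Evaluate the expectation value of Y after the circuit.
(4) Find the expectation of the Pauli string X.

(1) The amplitude on |0> is -sqrt(2)/2. Key observation: gates 5-10 undo each other exactly, leaving only the rest of the circuit to track.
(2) The expectation value of Z is 0.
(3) The expectation value of Y is -1.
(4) The observable X averages to 0.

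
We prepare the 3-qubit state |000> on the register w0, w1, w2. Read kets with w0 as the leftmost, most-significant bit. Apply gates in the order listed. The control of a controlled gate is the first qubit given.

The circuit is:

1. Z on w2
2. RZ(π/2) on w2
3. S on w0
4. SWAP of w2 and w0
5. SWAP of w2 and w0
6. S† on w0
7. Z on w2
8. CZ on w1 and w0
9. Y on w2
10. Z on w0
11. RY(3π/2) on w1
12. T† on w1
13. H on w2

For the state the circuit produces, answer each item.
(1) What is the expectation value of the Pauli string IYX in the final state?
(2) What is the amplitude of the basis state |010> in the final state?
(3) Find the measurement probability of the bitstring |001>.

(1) The expectation value of IYX is -sqrt(2)/2. Key observation: the block from step 3 through step 6 cancels to the identity and can be dropped.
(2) The final state's coefficient on |010> equals 1/2.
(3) A full measurement returns |001> with probability 1/4.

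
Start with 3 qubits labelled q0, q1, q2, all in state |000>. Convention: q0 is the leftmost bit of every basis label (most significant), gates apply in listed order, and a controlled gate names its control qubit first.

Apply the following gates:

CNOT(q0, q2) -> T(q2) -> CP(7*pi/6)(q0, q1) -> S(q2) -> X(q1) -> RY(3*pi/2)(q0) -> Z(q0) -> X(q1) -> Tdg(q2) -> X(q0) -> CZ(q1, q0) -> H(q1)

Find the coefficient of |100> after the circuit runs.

|100> carries amplitude -1/2 in the final state.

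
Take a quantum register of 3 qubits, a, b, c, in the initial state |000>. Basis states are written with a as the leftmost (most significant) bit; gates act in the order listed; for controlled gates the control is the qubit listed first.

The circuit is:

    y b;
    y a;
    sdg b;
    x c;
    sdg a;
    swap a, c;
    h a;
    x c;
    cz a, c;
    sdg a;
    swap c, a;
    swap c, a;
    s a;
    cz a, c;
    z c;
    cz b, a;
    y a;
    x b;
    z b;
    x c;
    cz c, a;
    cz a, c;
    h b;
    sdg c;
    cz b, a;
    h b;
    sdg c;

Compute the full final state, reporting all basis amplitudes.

The final amplitudes are sqrt(2)*I/2 on |001>, -sqrt(2)*I/2 on |111>, and 0 on every other basis state. Key observation: steps 9-14 multiply out to the identity, so the circuit reduces to the remaining gates.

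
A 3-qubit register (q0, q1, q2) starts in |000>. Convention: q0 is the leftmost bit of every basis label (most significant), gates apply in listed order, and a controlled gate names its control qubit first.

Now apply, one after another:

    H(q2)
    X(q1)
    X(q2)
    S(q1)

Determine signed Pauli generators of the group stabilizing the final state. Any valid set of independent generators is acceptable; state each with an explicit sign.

The stabilizer group can be generated by +IIX, +ZII, -IZI, among other valid generating sets.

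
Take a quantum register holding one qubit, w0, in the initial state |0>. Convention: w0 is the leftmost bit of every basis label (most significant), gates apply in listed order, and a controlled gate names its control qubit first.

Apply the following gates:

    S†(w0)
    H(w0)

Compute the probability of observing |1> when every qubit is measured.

Outcome |1> occurs with probability 1/2.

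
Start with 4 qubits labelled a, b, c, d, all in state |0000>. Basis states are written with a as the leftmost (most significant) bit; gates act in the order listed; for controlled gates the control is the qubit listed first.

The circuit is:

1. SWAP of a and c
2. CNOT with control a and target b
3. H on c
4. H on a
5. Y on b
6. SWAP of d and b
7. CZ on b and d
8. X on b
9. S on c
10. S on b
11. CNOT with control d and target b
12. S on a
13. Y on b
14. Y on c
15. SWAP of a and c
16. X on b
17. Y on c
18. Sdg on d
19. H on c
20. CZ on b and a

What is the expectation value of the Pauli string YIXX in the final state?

The observable YIXX averages to 0.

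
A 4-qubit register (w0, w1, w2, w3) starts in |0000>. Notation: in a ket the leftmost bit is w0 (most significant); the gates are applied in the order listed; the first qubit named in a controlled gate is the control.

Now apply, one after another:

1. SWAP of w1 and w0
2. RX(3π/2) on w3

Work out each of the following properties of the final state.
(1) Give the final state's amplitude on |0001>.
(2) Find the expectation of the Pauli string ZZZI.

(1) |0001> carries amplitude -sqrt(2)*I/2 in the final state.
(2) The observable ZZZI averages to 1.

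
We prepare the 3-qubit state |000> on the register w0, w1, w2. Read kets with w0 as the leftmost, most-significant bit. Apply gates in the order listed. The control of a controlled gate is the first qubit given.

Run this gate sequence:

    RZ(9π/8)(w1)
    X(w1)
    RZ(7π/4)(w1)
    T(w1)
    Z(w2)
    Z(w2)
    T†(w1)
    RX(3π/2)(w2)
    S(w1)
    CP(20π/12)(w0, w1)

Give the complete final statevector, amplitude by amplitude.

After the circuit, the state carries amplitude -sqrt(2)*exp(13*I*pi/16)/2 on |010>, sqrt(2)*exp(5*I*pi/16)/2 on |011>, and 0 on every other basis state. Key observation: the block from step 4 through step 7 cancels to the identity and can be dropped.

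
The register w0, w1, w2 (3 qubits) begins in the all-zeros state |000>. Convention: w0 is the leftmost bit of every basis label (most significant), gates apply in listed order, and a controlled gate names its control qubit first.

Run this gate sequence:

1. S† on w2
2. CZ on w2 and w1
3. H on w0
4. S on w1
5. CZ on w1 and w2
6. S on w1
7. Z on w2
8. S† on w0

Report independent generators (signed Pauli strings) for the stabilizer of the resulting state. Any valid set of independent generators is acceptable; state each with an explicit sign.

The final state is stabilized by the group generated by -YII, +IZI, +IIZ; other independent generating sets are equally valid.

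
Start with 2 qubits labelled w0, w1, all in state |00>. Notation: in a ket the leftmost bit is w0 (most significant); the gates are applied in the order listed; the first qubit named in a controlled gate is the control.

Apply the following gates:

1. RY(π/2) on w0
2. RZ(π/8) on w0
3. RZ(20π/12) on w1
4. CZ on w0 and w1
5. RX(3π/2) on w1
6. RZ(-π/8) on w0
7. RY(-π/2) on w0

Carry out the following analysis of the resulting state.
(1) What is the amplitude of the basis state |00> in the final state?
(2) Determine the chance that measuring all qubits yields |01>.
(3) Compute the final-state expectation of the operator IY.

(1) |00> carries amplitude sqrt(2)*exp(I*pi/6)/2 in the final state.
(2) The probability of measuring |01> is 1/2.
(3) The observable IY averages to 1.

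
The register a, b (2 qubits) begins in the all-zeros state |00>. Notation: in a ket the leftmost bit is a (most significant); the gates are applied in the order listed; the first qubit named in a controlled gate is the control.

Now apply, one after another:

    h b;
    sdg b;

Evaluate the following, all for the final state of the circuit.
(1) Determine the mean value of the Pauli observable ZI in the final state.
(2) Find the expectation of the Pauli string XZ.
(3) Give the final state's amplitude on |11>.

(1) The observable ZI averages to 1.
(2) The expectation value of XZ is 0.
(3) The amplitude on |11> is 0.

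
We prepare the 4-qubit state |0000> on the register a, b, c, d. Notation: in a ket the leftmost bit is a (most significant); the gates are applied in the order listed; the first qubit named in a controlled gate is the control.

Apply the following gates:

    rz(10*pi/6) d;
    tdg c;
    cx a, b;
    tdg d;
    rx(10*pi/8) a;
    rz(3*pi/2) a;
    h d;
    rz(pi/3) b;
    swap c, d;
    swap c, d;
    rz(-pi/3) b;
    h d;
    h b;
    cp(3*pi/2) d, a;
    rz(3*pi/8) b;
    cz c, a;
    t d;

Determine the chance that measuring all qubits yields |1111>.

Outcome |1111> occurs with probability 0. Key observation: the block from step 7 through step 12 cancels to the identity and can be dropped.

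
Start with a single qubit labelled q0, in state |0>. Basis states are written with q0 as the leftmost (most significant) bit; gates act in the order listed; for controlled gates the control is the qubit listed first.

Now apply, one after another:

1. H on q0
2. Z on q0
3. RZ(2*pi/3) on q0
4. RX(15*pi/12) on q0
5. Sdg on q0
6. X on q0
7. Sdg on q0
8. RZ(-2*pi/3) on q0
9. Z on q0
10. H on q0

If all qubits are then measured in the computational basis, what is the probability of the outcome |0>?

A full measurement returns |0> with probability 3*sqrt(2)/16 + 5/8.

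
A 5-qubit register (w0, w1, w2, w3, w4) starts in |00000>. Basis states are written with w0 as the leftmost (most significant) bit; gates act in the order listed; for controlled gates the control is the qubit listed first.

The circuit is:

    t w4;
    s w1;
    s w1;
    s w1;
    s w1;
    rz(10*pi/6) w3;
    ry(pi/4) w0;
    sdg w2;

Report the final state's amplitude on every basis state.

The final amplitudes are -sqrt(sqrt(2) + 2)*exp(I*pi/6)/2 on |00000>, -sqrt(2 - sqrt(2))*exp(I*pi/6)/2 on |10000>, and 0 on every other basis state. Key observation: gates 2-5 undo each other exactly, leaving only the rest of the circuit to track.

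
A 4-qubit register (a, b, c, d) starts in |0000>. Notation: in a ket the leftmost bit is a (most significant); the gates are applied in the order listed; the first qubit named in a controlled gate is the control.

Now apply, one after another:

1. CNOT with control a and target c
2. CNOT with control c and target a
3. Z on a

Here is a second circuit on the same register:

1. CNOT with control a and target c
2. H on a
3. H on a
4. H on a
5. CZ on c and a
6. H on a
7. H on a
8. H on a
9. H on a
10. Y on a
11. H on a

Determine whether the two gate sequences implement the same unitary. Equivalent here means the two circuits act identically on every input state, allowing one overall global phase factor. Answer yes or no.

No — the two circuits implement different unitaries, even allowing a global phase.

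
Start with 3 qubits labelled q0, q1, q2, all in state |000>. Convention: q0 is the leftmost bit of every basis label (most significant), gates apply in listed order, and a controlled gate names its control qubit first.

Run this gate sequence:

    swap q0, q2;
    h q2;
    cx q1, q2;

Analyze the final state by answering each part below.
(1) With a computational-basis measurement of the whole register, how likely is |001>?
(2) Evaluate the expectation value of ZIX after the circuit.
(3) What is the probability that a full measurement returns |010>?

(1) Outcome |001> occurs with probability 1/2.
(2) The observable ZIX averages to 1.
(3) Outcome |010> occurs with probability 0.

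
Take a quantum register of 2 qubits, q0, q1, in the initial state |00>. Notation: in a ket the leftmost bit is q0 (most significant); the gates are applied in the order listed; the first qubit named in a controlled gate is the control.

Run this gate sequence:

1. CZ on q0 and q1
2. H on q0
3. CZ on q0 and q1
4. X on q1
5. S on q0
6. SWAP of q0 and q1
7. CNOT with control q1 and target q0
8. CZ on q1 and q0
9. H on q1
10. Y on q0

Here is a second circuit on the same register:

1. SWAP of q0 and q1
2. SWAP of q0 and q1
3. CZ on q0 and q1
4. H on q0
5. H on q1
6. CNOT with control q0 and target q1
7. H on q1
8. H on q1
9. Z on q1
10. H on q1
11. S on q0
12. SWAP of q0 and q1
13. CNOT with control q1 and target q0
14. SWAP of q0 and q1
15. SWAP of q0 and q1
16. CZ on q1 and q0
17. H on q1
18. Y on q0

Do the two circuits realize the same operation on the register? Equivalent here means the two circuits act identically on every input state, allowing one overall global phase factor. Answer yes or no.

Yes — the two circuits implement the same unitary up to a global phase.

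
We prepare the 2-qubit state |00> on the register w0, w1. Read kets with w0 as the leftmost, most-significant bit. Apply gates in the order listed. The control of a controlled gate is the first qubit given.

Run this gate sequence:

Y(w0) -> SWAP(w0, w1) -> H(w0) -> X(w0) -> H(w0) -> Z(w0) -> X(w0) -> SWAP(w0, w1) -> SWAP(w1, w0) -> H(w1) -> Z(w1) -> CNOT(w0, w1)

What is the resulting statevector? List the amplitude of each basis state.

The resulting statevector has amplitude 0 on |00>, 0 on |01>, sqrt(2)*I/2 on |10>, sqrt(2)*I/2 on |11>. Key observation: gates 3-6 undo each other exactly, leaving only the rest of the circuit to track.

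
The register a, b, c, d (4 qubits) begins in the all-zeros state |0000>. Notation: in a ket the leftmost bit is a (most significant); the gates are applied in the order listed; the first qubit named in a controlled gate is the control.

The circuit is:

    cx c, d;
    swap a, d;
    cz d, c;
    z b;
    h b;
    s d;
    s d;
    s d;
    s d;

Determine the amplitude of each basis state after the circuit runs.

The resulting statevector has amplitude sqrt(2)/2 on |0000>, sqrt(2)/2 on |0100>, and 0 on every other basis state. Key observation: gates 6-9 undo each other exactly, leaving only the rest of the circuit to track.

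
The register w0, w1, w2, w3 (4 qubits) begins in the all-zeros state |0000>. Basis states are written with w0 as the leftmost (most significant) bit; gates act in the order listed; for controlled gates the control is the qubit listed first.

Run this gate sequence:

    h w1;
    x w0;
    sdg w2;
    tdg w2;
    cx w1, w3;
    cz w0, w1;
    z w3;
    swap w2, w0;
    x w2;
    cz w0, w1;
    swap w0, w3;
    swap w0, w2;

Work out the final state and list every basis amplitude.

The resulting statevector has amplitude sqrt(2)/2 on |0000>, sqrt(2)/2 on |0110>, and 0 on every other basis state.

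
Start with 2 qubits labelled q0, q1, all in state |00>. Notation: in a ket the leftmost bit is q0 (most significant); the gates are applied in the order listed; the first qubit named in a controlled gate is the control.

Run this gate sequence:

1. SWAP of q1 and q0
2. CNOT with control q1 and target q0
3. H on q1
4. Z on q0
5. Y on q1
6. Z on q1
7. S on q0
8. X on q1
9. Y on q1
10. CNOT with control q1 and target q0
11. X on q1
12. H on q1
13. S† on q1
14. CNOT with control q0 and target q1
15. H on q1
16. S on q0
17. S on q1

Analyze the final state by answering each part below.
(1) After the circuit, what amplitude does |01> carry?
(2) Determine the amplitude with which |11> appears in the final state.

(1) |01> carries amplitude sqrt(2)*(-1 - I)/4 in the final state.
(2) The final state's coefficient on |11> equals sqrt(2)*(1 + I)/4.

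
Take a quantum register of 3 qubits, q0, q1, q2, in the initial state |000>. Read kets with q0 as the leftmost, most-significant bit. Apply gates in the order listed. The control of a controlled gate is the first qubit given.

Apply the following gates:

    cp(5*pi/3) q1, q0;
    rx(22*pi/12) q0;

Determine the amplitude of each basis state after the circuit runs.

After the circuit, the state carries amplitude -sqrt(6)/4 - sqrt(2)/4 on |000>, I*(-sqrt(6) + sqrt(2))/4 on |100>, and 0 on every other basis state.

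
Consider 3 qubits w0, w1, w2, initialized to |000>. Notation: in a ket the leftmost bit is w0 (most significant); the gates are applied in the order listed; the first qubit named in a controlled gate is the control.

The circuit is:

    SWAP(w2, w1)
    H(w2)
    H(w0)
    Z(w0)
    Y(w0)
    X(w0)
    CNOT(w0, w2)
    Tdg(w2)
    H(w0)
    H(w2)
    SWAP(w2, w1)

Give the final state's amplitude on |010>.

|010> carries amplitude -exp(I*pi/4)/2 + I/2 in the final state.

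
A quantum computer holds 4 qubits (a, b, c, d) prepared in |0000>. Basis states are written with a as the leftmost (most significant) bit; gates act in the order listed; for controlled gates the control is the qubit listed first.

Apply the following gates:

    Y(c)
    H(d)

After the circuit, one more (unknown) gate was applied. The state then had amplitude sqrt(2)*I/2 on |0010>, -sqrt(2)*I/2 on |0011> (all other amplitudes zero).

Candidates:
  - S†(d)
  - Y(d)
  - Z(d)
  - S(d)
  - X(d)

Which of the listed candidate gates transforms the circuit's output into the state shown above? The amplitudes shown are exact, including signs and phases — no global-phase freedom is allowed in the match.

The applied gate was Z(d).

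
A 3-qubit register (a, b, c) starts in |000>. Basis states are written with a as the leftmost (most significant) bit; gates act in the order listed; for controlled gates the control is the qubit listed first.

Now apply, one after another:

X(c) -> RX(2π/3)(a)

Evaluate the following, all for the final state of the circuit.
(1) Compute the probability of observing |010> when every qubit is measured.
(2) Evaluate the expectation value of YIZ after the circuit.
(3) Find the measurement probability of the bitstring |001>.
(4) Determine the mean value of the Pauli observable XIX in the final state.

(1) The probability of measuring |010> is 0.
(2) The observable YIZ averages to sqrt(3)/2.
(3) A full measurement returns |001> with probability 1/4.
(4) The observable XIX averages to 0.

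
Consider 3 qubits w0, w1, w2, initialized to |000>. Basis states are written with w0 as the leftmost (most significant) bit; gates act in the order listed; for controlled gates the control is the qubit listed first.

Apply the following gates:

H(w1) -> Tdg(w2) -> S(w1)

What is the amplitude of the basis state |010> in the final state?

The final state's coefficient on |010> equals sqrt(2)*I/2.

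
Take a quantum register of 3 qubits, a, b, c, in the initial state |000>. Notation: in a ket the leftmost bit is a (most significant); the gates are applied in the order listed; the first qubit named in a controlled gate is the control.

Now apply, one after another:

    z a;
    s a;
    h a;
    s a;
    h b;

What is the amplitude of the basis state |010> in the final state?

The amplitude on |010> is 1/2.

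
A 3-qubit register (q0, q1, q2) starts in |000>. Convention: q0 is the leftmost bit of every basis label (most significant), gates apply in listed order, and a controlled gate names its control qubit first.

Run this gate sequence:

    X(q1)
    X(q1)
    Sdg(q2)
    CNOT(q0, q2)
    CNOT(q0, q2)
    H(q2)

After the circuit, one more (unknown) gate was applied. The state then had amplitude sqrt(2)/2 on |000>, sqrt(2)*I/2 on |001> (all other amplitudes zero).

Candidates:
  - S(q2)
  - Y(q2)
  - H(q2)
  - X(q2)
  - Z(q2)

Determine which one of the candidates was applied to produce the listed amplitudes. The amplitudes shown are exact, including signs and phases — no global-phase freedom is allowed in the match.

The applied gate was S(q2). Key observation: gates 4-5 undo each other exactly, leaving only the rest of the circuit to track.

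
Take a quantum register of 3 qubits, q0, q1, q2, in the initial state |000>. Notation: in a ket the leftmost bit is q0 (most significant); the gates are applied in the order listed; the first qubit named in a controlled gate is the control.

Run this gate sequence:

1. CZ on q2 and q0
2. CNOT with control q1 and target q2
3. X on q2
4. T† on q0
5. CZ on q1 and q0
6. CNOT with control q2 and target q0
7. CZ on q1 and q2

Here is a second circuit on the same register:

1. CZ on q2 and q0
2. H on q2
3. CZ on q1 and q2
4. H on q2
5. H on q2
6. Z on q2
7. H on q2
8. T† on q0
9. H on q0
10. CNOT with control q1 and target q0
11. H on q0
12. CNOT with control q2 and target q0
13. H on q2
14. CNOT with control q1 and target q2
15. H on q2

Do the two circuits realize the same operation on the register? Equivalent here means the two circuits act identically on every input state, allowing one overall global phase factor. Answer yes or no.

Yes, they are equivalent — the unitaries differ by at most a global phase.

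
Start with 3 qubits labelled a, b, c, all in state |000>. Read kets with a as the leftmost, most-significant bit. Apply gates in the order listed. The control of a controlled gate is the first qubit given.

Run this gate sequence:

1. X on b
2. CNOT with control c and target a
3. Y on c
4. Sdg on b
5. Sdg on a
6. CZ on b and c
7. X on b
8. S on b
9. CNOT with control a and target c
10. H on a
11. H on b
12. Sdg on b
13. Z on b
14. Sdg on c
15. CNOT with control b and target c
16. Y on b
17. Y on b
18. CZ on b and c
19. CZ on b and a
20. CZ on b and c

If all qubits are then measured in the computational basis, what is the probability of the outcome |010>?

A full measurement returns |010> with probability 1/4.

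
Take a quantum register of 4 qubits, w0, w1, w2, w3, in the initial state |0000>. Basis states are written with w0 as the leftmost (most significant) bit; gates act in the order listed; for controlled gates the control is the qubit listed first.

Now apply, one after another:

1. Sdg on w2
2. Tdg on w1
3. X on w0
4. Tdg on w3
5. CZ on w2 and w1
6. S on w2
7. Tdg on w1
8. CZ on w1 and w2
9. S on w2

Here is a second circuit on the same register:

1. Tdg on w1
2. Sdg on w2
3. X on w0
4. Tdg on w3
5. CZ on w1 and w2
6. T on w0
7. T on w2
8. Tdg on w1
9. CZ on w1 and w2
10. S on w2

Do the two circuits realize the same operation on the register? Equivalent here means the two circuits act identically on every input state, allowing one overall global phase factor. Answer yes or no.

No — the two circuits implement different unitaries, even allowing a global phase.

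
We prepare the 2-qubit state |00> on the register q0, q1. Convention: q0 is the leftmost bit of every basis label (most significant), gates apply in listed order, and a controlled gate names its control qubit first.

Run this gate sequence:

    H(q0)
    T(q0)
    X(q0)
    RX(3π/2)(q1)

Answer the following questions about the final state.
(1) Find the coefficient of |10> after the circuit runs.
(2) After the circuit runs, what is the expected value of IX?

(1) |10> carries amplitude -1/2 in the final state.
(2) The expectation value of IX is 0.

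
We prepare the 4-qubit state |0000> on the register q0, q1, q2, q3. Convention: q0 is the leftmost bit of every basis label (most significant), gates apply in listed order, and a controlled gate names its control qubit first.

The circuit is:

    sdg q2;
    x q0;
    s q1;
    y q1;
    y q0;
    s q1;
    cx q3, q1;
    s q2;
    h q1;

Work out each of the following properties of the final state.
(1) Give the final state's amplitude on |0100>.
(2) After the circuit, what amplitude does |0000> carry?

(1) |0100> carries amplitude -sqrt(2)*I/2 in the final state.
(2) The final state's coefficient on |0000> equals sqrt(2)*I/2.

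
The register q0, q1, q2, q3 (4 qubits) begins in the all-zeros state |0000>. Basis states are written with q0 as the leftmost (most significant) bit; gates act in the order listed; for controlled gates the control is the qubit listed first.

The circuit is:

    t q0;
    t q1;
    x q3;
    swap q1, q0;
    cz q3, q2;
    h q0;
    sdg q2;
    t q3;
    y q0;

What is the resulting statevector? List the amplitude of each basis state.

After the circuit, the state carries amplitude -sqrt(2)*exp(3*I*pi/4)/2 on |0001>, sqrt(2)*exp(3*I*pi/4)/2 on |1001>, and 0 on every other basis state.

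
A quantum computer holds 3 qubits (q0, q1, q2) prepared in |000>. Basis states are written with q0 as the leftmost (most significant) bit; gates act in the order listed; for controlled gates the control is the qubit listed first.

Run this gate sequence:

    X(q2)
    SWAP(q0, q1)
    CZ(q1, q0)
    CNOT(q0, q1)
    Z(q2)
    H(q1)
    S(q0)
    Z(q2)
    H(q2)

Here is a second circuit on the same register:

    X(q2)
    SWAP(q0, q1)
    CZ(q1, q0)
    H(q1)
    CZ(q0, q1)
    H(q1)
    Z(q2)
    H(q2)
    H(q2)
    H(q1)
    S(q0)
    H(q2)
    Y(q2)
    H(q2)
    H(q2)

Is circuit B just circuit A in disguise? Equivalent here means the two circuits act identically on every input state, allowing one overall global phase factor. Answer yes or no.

No, they are not equivalent — no single phase factor reconciles the two unitaries.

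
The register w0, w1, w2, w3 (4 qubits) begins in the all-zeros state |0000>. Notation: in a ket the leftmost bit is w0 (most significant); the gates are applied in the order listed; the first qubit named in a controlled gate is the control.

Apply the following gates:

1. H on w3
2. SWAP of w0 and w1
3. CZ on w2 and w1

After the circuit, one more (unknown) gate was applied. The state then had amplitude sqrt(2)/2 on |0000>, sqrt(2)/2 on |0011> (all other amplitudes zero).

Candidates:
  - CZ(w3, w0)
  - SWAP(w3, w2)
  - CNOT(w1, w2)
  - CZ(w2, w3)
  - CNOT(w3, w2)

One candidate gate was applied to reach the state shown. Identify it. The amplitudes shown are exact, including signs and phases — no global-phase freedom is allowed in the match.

It was CNOT(w3, w2) that produced the state shown.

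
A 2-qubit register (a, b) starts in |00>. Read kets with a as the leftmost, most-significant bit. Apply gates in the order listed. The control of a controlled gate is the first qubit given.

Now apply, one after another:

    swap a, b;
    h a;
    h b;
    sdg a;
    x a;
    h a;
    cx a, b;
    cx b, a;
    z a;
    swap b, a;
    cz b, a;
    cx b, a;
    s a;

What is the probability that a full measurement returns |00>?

The probability of measuring |00> is 1/4.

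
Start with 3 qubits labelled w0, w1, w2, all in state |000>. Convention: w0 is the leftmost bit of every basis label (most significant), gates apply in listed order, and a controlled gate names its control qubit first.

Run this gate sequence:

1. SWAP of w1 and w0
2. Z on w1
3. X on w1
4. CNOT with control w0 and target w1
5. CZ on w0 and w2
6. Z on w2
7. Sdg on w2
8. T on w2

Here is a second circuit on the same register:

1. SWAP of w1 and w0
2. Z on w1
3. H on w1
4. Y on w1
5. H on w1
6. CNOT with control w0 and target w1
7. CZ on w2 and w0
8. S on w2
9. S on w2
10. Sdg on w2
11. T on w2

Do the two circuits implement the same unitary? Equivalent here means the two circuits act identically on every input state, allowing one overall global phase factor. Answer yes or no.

No: there is an input state on which the two circuits produce genuinely different outputs (not merely differing by a phase).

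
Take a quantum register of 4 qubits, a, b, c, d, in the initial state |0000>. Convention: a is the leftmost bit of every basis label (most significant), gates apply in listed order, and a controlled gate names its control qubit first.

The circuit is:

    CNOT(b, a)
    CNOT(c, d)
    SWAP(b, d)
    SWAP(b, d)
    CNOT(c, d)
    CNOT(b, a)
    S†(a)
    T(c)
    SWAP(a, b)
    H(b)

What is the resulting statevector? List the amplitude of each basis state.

The final amplitudes are sqrt(2)/2 on |0000>, sqrt(2)/2 on |0100>, and 0 on every other basis state. Key observation: gates 1-6 undo each other exactly, leaving only the rest of the circuit to track.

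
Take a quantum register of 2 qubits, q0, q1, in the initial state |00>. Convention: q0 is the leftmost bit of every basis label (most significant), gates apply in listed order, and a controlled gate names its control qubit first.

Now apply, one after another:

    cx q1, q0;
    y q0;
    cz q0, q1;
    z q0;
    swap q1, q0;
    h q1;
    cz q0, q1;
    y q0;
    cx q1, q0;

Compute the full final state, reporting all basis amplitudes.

The resulting statevector has amplitude 0 on |00>, -sqrt(2)/2 on |01>, sqrt(2)/2 on |10>, 0 on |11>.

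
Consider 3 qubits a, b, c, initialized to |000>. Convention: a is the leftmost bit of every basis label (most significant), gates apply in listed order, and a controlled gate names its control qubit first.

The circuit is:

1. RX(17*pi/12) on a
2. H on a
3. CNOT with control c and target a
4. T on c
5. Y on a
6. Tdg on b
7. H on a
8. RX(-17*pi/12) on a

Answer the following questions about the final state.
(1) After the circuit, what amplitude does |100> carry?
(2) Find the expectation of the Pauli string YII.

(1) The amplitude on |100> is I*(-sqrt(2) + sqrt(6))/4.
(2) The expectation value of YII is -1/2.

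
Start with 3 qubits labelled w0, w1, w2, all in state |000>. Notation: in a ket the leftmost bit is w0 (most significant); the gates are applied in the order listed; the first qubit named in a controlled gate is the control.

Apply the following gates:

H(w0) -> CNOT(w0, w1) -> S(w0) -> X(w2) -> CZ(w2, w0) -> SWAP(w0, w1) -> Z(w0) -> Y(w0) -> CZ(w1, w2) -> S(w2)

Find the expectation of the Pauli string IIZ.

In the final state, IIZ has expectation -1.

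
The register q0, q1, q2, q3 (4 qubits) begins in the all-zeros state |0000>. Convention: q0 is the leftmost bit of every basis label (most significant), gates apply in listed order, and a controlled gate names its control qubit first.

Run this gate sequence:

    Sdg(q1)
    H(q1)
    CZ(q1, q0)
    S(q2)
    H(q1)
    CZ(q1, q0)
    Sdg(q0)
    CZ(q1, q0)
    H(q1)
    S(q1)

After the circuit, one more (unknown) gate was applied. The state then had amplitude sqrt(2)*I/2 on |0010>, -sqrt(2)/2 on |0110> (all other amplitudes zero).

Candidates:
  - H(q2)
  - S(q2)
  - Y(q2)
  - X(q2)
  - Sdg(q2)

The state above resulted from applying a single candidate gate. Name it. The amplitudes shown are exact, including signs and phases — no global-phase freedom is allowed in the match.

The applied gate was Y(q2).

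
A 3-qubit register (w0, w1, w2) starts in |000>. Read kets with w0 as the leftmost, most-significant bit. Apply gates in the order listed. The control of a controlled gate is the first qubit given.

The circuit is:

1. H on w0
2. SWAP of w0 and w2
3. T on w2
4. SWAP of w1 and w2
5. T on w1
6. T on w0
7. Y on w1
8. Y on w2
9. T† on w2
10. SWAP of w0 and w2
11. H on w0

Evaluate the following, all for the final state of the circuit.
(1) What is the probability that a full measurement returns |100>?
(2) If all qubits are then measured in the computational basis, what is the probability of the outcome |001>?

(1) A full measurement returns |100> with probability 1/4.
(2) Outcome |001> occurs with probability 0.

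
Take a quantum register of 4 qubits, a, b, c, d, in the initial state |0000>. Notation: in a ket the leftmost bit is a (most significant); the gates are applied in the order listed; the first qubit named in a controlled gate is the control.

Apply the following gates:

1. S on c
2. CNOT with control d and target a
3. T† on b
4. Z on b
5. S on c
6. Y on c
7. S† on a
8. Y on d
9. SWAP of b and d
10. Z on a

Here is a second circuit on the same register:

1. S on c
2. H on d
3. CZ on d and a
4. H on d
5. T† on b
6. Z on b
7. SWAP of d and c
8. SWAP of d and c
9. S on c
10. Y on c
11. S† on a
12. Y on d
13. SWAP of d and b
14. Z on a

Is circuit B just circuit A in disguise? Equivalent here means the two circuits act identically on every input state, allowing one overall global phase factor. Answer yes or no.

No: there is an input state on which the two circuits produce genuinely different outputs (not merely differing by a phase).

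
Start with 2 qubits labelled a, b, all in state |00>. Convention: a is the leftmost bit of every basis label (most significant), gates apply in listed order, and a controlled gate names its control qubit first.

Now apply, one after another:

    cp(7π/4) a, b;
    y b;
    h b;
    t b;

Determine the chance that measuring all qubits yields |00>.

The probability of measuring |00> is 1/2.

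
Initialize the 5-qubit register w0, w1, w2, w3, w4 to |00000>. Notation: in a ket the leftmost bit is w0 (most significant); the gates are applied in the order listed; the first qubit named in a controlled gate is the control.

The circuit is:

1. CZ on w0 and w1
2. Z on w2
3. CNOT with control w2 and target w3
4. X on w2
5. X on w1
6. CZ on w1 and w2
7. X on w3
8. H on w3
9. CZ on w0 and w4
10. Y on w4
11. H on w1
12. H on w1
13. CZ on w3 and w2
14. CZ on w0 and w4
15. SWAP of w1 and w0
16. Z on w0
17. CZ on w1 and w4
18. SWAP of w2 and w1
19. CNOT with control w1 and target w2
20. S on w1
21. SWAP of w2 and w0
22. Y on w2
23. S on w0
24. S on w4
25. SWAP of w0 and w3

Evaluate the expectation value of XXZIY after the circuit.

The expectation value of XXZIY is 0.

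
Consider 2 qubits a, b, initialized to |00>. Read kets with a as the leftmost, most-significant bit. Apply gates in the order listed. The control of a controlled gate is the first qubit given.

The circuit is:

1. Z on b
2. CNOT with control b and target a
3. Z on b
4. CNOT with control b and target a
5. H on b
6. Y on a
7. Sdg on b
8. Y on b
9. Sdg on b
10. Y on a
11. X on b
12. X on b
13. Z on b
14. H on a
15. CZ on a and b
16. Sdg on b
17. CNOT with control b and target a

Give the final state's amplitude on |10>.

The amplitude on |10> is -1/2. Key observation: steps 11-12 multiply out to the identity, so the circuit reduces to the remaining gates.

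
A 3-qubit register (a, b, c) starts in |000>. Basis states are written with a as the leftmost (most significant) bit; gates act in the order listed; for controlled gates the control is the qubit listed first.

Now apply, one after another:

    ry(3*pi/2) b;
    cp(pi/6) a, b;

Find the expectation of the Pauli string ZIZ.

The observable ZIZ averages to 1.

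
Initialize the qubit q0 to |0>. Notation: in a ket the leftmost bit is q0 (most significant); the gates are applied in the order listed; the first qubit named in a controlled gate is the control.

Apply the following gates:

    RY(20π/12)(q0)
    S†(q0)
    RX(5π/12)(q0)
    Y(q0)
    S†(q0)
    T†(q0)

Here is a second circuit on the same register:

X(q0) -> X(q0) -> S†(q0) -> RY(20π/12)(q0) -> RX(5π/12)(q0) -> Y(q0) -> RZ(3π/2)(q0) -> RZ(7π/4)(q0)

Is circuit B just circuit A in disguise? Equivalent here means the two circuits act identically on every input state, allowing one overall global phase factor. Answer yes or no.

No — the two circuits implement different unitaries, even allowing a global phase.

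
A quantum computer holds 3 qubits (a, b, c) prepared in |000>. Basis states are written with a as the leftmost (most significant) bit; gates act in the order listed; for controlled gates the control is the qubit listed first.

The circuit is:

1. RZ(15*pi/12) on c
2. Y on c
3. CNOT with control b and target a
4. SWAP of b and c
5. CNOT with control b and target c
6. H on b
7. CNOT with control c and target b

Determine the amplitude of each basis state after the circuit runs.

The resulting statevector has amplitude sqrt(2)*exp(7*I*pi/8)/2 on |001>, -sqrt(2)*exp(7*I*pi/8)/2 on |011>, and 0 on every other basis state.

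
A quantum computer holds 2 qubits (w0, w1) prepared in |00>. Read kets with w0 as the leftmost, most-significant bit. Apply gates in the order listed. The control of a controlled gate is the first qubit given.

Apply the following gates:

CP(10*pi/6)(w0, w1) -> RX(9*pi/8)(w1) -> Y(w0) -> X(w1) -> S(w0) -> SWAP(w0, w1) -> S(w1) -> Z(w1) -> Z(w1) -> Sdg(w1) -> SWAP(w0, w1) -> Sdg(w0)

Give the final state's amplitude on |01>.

The final state's coefficient on |01> equals 0.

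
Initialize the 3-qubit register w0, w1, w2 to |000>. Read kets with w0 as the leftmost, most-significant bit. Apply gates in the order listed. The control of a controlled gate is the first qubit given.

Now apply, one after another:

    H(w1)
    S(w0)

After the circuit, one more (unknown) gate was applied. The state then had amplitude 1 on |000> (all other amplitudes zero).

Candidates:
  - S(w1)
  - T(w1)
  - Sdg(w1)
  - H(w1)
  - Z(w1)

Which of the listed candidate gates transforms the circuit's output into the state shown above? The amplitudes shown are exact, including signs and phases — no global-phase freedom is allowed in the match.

The unique candidate consistent with the amplitudes is H(w1).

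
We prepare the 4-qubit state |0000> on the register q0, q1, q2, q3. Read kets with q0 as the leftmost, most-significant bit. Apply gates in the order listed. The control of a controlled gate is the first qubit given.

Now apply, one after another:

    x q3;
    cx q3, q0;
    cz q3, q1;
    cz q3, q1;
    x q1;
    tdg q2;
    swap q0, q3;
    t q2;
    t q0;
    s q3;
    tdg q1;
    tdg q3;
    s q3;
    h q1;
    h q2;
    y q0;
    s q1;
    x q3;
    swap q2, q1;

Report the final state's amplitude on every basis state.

After the circuit, the state carries amplitude exp(I*pi/4)/2 on |0000>, -exp(3*I*pi/4)/2 on |0010>, exp(I*pi/4)/2 on |0100>, -exp(3*I*pi/4)/2 on |0110>, and 0 on every other basis state. Key observation: the block from step 3 through step 4 cancels to the identity and can be dropped.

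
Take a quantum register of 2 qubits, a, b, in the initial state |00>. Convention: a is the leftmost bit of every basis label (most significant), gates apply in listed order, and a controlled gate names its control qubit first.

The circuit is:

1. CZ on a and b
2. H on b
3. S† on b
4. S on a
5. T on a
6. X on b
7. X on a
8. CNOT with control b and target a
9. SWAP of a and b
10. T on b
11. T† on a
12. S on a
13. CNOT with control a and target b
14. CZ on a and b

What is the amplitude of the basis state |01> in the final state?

|01> carries amplitude -sqrt(2)*exp(3*I*pi/4)/2 in the final state.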